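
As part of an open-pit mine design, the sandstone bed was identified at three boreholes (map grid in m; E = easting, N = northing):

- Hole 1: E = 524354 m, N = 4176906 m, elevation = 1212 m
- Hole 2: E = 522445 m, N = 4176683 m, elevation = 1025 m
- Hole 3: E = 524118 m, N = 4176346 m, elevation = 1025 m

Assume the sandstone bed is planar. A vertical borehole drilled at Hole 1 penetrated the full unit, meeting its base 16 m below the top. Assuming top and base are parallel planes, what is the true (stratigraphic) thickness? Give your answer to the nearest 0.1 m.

Let the plane be z = a·E + b·N + c.
Hole 2−Hole 1: −1909a − 223b = −187;  Hole 3−Hole 1: −236a − 560b = −187.
Solving gives a = 0.06200, b = 0.30780.
|∇z| = √(a²+b²) = 0.31398, so dip δ = arctan(0.31398) = 17.43°.
True thickness = vertical thickness × cos δ = 16 × cos 17.43° = 15.3 m.

15.3 m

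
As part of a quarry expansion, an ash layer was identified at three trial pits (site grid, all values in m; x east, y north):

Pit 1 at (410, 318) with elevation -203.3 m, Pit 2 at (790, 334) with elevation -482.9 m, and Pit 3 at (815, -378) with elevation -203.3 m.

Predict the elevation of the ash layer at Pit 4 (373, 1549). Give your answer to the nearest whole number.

Let the plane be z = a·x + b·y + c.
Pit 2−Pit 1: 380a + 16b = −279.6;  Pit 3−Pit 1: 405a − 696b = 0.
Solving gives a = −0.71819, b = −0.41791.
Then c = -203.3 − a·410 − b·318 = 224.06.
At (373, 1549): z = −267.9 − 647.3 + 224.06 = -691.2 m.

-691 m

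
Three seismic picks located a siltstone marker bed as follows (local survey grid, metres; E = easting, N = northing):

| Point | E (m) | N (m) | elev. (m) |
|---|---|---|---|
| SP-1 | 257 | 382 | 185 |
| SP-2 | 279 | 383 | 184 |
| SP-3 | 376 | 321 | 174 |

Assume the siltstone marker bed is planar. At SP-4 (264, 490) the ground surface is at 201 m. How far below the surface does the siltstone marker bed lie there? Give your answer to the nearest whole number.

Let the plane be z = a·E + b·N + c.
SP-2−SP-1: 22a + 1b = −1;  SP-3−SP-1: 119a − 61b = −11.
Solving gives a = −0.04928, b = 0.08419.
Then c = 185 − a·257 − b·382 = 165.51.
At (264, 490): z_contact = −13.0 + 41.3 + 165.51 = 193.7 m.
Depth below ground = 201 − 193.7 = 7 m.

7 m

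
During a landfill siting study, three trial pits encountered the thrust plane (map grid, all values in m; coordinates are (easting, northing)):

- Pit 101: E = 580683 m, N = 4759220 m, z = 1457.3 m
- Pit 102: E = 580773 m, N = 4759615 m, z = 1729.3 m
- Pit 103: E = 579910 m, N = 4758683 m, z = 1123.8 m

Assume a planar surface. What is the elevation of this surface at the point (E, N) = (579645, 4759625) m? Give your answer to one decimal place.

1799.2 m

Two edge vectors: Pit 101→Pit 102 = (90, 395, 272), Pit 101→Pit 103 = (-773, -537, -333.5).
Normal n = (Pit 101→Pit 102) × (Pit 101→Pit 103) = (14331.5, -180241, 257005).
So ∂z/∂E = −n_x/n_z = −0.055763507 and ∂z/∂N = −n_y/n_z = 0.701313204.
Intercept c from Pit 101: 1457.3 + 32380.92 − 3337703.83 = −3303865.61.
At (579645, 4759625): z = −32323.0 + 3337987.9 − 3303865.61 = 1799.2 m.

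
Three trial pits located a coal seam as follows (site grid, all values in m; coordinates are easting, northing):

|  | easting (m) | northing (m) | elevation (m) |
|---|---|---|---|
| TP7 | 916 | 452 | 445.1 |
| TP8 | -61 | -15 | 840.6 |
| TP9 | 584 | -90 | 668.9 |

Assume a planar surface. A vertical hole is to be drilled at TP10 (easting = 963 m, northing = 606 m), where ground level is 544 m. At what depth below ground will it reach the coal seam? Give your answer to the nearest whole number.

Two edge vectors: TP7→TP8 = (-977, -467, 395.5), TP7→TP9 = (-332, -542, 223.8).
Normal n = (TP7→TP8) × (TP7→TP9) = (109846.4, 87346.6, 374490).
So ∂z/∂easting = −n_x/n_z = −0.29332 and ∂z/∂northing = −n_y/n_z = −0.23324.
Intercept c from TP7: 445.1 + 268.68 + 105.43 = 819.21.
At (963, 606): z_contact = −282.5 − 141.3 + 819.21 = 395.4 m.
Depth below ground = 544 − 395.4 = 149 m.

149 m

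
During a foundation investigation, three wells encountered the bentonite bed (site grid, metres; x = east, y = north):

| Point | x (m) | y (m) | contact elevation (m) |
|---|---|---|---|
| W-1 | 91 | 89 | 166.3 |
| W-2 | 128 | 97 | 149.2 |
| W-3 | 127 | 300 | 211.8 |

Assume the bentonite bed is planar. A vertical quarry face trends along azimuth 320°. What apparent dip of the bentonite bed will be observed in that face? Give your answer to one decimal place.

29.8°

Let the plane be z = a·x + b·y + c.
W-2−W-1: 37a + 8b = −17.1;  W-3−W-1: 36a + 211b = 45.5.
Solving gives a = −0.52828, b = 0.30577.
Unit vector along 320° is (sin 320°, cos 320°) = (-0.6428, 0.7660).
Slope in that direction = a·(-0.6428) + b·(0.7660) = 0.57380.
Apparent dip = arctan|0.57380| = 29.8° (true dip is 31.4°, so apparent ≤ true as expected).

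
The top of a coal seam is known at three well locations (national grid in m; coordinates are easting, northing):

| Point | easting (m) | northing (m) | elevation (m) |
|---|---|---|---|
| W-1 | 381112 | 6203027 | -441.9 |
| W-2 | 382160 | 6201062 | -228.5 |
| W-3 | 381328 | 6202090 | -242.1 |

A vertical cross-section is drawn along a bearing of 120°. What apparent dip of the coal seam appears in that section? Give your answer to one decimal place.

Two edge vectors: W-1→W-2 = (1048, -1965, 213.4), W-1→W-3 = (216, -937, 199.8).
Normal n = (W-1→W-2) × (W-1→W-3) = (-192651.2, -163296, -557536).
So ∂z/∂easting = −n_x/n_z = −0.34554 and ∂z/∂northing = −n_y/n_z = −0.29289.
Unit vector along 120° is (sin 120°, cos 120°) = (0.8660, -0.5000).
Slope in that direction = a·(0.8660) + b·(-0.5000) = −0.15280.
Apparent dip = arctan|0.15280| = 8.7° (true dip is 24.4°, so apparent ≤ true as expected).

8.7°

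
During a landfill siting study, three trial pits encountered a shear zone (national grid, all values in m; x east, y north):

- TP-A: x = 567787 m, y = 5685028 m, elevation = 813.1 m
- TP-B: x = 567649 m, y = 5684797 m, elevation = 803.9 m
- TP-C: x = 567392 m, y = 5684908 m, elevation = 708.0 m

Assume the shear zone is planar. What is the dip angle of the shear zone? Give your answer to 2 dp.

18.92°

Two edge vectors: TP-A→TP-B = (-138, -231, -9.2), TP-A→TP-C = (-395, -120, -105.1).
Normal n = (TP-A→TP-B) × (TP-A→TP-C) = (23174.1, -10869.8, -74685).
So ∂z/∂x = −n_x/n_z = 0.31029 and ∂z/∂y = −n_y/n_z = −0.14554.
Gradient magnitude |∇z| = √(a² + b²) = √(0.09628 + 0.02118) = 0.34273.
True dip = arctan(0.34273) = 18.92°, dipping toward WNW (azimuth ≈ 295°).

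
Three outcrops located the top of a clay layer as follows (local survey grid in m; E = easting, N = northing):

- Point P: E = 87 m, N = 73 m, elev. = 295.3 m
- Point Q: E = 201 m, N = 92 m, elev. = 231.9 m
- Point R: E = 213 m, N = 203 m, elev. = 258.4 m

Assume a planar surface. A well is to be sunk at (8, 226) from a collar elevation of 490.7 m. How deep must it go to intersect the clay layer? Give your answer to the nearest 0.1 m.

Let the plane be z = a·E + b·N + c.
Point Q−Point P: 114a + 19b = −63.4;  Point R−Point P: 126a + 130b = −36.9.
Solving gives a = −0.60686, b = 0.30435.
Then c = 295.3 − a·87 − b·73 = 325.88.
At (8, 226): z_contact = −4.85 + 68.78 + 325.88 = 389.81 m.
Depth below ground = 490.7 − 389.81 = 100.9 m.

100.9 m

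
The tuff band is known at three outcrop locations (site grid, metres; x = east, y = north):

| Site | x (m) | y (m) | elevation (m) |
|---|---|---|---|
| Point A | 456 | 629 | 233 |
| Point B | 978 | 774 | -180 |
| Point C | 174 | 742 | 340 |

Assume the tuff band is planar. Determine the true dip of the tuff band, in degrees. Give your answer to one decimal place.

41.0°

Let the plane be z = a·x + b·y + c.
Point B−Point A: 522a + 145b = −413;  Point C−Point A: −282a + 113b = 107.
Solving gives a = −0.62261, b = −0.60687.
Gradient magnitude |∇z| = √(a² + b²) = √(0.38765 + 0.36829) = 0.86945.
True dip = arctan(0.86945) = 41.0°, dipping toward NE (azimuth ≈ 046°).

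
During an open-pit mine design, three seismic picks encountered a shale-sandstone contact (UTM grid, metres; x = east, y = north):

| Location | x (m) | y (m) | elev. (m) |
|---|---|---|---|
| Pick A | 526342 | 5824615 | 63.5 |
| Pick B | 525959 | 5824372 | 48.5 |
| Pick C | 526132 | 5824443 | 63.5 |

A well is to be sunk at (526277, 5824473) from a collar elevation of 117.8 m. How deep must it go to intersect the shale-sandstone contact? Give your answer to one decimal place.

Two edge vectors: Pick A→Pick B = (-383, -243, -15), Pick A→Pick C = (-210, -172, 0).
Normal n = (Pick A→Pick B) × (Pick A→Pick C) = (-2580, 3150, 14846).
So ∂z/∂x = −n_x/n_z = 0.173784184 and ∂z/∂y = −n_y/n_z = −0.212178365.
Intercept c from Pick A: 63.5 − 91469.92 + 1235857.28 = 1144450.87.
At (526277, 5824473): z_contact = 91458.62 − 1235827.16 + 1144450.87 = 82.33 m.
Depth below ground = 117.8 − 82.33 = 35.5 m.

35.5 m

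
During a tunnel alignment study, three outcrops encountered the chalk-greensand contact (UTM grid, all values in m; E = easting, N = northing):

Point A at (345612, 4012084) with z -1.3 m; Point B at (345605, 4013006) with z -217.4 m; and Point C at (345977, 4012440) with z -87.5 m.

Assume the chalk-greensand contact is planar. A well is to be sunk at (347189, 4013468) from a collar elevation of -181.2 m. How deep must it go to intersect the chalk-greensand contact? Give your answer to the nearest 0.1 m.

156.4 m

Let the plane be z = a·E + b·N + c.
Point B−Point A: −7a + 922b = −216.1;  Point C−Point A: 365a + 356b = −86.2.
Solving gives a = −0.007506298, b = −0.234438768.
Then c = -1.3 − a·345612 − b·4012084 = 943181.00.
At (347189, 4013468): z_contact = −2606.10 − 940912.49 + 943181.00 = -337.60 m.
Depth below ground = -181.2 − (-337.60) = 156.4 m.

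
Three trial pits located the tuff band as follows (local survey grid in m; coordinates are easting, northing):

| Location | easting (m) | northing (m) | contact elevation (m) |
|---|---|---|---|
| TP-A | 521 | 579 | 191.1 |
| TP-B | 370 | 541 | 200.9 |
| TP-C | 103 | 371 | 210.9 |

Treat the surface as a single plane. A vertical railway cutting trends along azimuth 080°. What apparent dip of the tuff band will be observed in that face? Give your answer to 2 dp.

Two edge vectors: TP-A→TP-B = (-151, -38, 9.8), TP-A→TP-C = (-418, -208, 19.8).
Normal n = (TP-A→TP-B) × (TP-A→TP-C) = (1286, -1106.6, 15524).
So ∂z/∂easting = −n_x/n_z = −0.08284 and ∂z/∂northing = −n_y/n_z = 0.07128.
Unit vector along 080° is (sin 80°, cos 80°) = (0.9848, 0.1736).
Slope in that direction = a·(0.9848) + b·(0.1736) = −0.06920.
Apparent dip = arctan|0.06920| = 3.96° (true dip is 6.2°, so apparent ≤ true as expected).

3.96°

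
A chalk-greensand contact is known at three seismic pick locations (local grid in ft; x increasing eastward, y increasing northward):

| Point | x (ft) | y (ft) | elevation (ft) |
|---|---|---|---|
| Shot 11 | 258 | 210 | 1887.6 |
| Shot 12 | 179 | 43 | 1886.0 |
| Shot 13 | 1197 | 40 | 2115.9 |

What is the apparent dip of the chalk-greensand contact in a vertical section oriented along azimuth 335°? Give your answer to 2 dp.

10.39°

Let the plane be z = a·x + b·y + c.
Shot 12−Shot 11: −79a − 167b = −1.6;  Shot 13−Shot 11: 939a − 170b = 228.3.
Solving gives a = 0.22555, b = −0.09712.
Unit vector along 335° is (sin 335°, cos 335°) = (-0.4226, 0.9063).
Slope in that direction = a·(-0.4226) + b·(0.9063) = −0.18334.
Apparent dip = arctan|0.18334| = 10.39° (true dip is 13.8°, so apparent ≤ true as expected).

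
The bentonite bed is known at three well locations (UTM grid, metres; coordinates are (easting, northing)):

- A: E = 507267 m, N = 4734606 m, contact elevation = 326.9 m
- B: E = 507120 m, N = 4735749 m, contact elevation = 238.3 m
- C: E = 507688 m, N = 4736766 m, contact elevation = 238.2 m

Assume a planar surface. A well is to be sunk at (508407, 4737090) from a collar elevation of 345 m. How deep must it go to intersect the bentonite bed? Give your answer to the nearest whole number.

46 m

Two edge vectors: A→B = (-147, 1143, -88.6), A→C = (421, 2160, -88.7).
Normal n = (A→B) × (A→C) = (89991.9, -50339.5, -798723).
So ∂z/∂E = −n_x/n_z = 0.11266972 and ∂z/∂N = −n_y/n_z = −0.06302498.
Intercept c from A: 326.9 − 57153.63 + 298398.44 = 241571.71.
At (508407, 4737090): z_contact = 57282.1 − 298555.0 + 241571.71 = 298.8 m.
Depth below ground = 345 − 298.8 = 46 m.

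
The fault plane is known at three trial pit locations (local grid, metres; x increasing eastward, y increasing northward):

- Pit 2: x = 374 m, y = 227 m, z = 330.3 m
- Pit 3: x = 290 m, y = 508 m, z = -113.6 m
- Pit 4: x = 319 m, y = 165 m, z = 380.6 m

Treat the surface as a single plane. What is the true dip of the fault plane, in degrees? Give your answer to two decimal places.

Let the plane be z = a·x + b·y + c.
Pit 3−Pit 2: −84a + 281b = −443.9;  Pit 4−Pit 2: −55a − 62b = 50.3.
Solving gives a = 0.64790, b = −1.38604.
Gradient magnitude |∇z| = √(a² + b²) = √(0.41977 + 1.92110) = 1.52999.
True dip = arctan(1.52999) = 56.83°, dipping toward NNW (azimuth ≈ 335°).

56.83°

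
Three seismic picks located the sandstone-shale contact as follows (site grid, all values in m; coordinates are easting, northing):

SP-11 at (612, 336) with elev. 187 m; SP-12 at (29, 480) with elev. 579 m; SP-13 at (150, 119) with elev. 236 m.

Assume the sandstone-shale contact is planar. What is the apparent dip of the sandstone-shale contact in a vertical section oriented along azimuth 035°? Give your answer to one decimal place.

Two edge vectors: SP-11→SP-12 = (-583, 144, 392), SP-11→SP-13 = (-462, -217, 49).
Normal n = (SP-11→SP-12) × (SP-11→SP-13) = (92120, -152537, 193039).
So ∂z/∂easting = −n_x/n_z = −0.47721 and ∂z/∂northing = −n_y/n_z = 0.79019.
Unit vector along 035° is (sin 35°, cos 35°) = (0.5736, 0.8192).
Slope in that direction = a·(0.5736) + b·(0.8192) = 0.37357.
Apparent dip = arctan|0.37357| = 20.5° (true dip is 42.7°, so apparent ≤ true as expected).

20.5°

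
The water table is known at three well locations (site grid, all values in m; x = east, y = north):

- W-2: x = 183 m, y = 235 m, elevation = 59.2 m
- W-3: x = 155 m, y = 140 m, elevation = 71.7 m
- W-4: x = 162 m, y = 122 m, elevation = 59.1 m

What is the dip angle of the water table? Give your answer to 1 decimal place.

51.1°

Two edge vectors: W-2→W-3 = (-28, -95, 12.5), W-2→W-4 = (-21, -113, -0.1).
Normal n = (W-2→W-3) × (W-2→W-4) = (1422, -265.3, 1169).
So ∂z/∂x = −n_x/n_z = −1.21642 and ∂z/∂y = −n_y/n_z = 0.22695.
Gradient magnitude |∇z| = √(a² + b²) = √(1.47969 + 0.05150) = 1.23741.
True dip = arctan(1.23741) = 51.1°, dipping toward E (azimuth ≈ 101°).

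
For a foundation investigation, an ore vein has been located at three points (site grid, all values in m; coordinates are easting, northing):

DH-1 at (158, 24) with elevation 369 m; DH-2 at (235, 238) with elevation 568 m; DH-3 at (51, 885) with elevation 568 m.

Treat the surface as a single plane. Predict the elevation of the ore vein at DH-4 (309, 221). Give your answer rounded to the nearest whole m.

668 m

Two edge vectors: DH-1→DH-2 = (77, 214, 199), DH-1→DH-3 = (-107, 861, 199).
Normal n = (DH-1→DH-2) × (DH-1→DH-3) = (-128753, -36616, 89195).
So ∂z/∂easting = −n_x/n_z = 1.44350 and ∂z/∂northing = −n_y/n_z = 0.41052.
Intercept c from DH-1: 369 − 228.07 − 9.85 = 131.07.
At (309, 221): z = 446.0 + 90.7 + 131.07 = 667.8 m.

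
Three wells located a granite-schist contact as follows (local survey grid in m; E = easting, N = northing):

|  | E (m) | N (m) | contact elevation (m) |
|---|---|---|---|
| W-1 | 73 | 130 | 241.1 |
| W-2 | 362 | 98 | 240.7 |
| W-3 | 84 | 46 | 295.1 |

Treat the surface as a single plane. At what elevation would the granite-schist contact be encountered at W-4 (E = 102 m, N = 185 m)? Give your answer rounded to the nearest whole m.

203 m

Let the plane be z = a·E + b·N + c.
W-2−W-1: 289a − 32b = −0.4;  W-3−W-1: 11a − 84b = 54.
Solving gives a = −0.07363, b = −0.65250.
Then c = 241.1 − a·73 − b·130 = 331.30.
At (102, 185): z = −7.5 − 120.7 + 331.30 = 203.1 m.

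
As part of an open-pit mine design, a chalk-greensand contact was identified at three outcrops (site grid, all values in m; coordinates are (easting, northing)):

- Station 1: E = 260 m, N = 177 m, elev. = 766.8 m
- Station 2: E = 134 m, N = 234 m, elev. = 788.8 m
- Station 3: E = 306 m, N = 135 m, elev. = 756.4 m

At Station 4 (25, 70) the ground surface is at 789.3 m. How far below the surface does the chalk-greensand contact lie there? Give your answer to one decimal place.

5.3 m

Two edge vectors: Station 1→Station 2 = (-126, 57, 22), Station 1→Station 3 = (46, -42, -10.4).
Normal n = (Station 1→Station 2) × (Station 1→Station 3) = (331.2, -298.4, 2670).
So ∂z/∂E = −n_x/n_z = −0.12404 and ∂z/∂N = −n_y/n_z = 0.11176.
Intercept c from Station 1: 766.8 + 32.25 − 19.78 = 779.27.
At (25, 70): z_contact = −3.10 + 7.82 + 779.27 = 783.99 m.
Depth below ground = 789.3 − 783.99 = 5.3 m.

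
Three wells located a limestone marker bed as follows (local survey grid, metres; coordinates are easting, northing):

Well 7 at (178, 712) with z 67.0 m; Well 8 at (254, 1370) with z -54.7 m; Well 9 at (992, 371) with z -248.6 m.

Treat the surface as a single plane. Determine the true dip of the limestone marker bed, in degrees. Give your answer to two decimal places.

24.86°

Let the plane be z = a·easting + b·northing + c.
Well 8−Well 7: 76a + 658b = −121.7;  Well 9−Well 7: 814a − 341b = −315.6.
Solving gives a = −0.44373, b = −0.13370.
Gradient magnitude |∇z| = √(a² + b²) = √(0.19689 + 0.01788) = 0.46343.
True dip = arctan(0.46343) = 24.86°, dipping toward ENE (azimuth ≈ 073°).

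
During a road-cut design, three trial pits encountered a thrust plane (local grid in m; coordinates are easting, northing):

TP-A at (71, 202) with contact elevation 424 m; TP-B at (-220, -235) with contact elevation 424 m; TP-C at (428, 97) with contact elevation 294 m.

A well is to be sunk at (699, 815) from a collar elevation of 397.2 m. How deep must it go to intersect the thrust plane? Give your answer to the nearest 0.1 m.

Let the plane be z = a·easting + b·northing + c.
TP-B−TP-A: −291a − 437b = 0;  TP-C−TP-A: 357a − 105b = −130.
Solving gives a = −0.30451, b = 0.20277.
Then c = 424 − a·71 − b·202 = 404.66.
At (699, 815): z_contact = −212.85 + 165.26 + 404.66 = 357.07 m.
Depth below ground = 397.2 − 357.07 = 40.1 m.

40.1 m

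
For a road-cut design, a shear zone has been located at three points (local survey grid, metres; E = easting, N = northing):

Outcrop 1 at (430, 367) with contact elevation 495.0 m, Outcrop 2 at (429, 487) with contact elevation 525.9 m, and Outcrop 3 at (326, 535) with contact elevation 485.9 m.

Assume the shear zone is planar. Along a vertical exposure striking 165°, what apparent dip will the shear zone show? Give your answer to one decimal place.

6.9°

Two edge vectors: Outcrop 1→Outcrop 2 = (-1, 120, 30.9), Outcrop 1→Outcrop 3 = (-104, 168, -9.1).
Normal n = (Outcrop 1→Outcrop 2) × (Outcrop 1→Outcrop 3) = (-6283.2, -3222.7, 12312).
So ∂z/∂E = −n_x/n_z = 0.51033 and ∂z/∂N = −n_y/n_z = 0.26175.
Unit vector along 165° is (sin 165°, cos 165°) = (0.2588, -0.9659).
Slope in that direction = a·(0.2588) + b·(-0.9659) = −0.12075.
Apparent dip = arctan|0.12075| = 6.9° (true dip is 29.8°, so apparent ≤ true as expected).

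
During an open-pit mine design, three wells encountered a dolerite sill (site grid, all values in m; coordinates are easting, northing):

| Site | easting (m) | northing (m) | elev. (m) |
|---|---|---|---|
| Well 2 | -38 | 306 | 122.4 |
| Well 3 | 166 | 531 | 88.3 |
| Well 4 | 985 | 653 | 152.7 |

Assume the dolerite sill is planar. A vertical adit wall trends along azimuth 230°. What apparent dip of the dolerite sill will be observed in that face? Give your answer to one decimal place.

Two edge vectors: Well 2→Well 3 = (204, 225, -34.1), Well 2→Well 4 = (1023, 347, 30.3).
Normal n = (Well 2→Well 3) × (Well 2→Well 4) = (18650.2, -41065.5, -159387).
So ∂z/∂easting = −n_x/n_z = 0.11701 and ∂z/∂northing = −n_y/n_z = −0.25765.
Unit vector along 230° is (sin 230°, cos 230°) = (-0.7660, -0.6428).
Slope in that direction = a·(-0.7660) + b·(-0.6428) = 0.07598.
Apparent dip = arctan|0.07598| = 4.3° (true dip is 15.8°, so apparent ≤ true as expected).

4.3°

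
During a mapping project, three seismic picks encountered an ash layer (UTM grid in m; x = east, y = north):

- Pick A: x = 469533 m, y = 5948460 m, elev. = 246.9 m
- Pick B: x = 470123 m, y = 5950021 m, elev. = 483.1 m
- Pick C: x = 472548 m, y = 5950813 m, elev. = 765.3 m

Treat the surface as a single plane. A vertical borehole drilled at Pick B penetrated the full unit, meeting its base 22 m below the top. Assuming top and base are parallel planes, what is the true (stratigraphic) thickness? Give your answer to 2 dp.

Let the plane be z = a·x + b·y + c.
Pick B−Pick A: 590a + 1561b = 236.2;  Pick C−Pick A: 3015a + 2353b = 518.4.
Solving gives a = 0.07638, b = 0.12244.
|∇z| = √(a²+b²) = 0.14431, so dip δ = arctan(0.14431) = 8.21°.
True thickness = vertical thickness × cos δ = 22 × cos 8.21° = 21.77 m.

21.77 m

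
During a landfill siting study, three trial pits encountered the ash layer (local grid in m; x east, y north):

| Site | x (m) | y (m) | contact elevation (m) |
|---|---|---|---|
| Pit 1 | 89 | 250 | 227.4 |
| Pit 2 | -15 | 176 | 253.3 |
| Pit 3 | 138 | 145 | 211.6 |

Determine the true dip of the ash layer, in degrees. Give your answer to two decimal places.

Two edge vectors: Pit 1→Pit 2 = (-104, -74, 25.9), Pit 1→Pit 3 = (49, -105, -15.8).
Normal n = (Pit 1→Pit 2) × (Pit 1→Pit 3) = (3888.7, -374.1, 14546).
So ∂z/∂x = −n_x/n_z = −0.26734 and ∂z/∂y = −n_y/n_z = 0.02572.
Gradient magnitude |∇z| = √(a² + b²) = √(0.07147 + 0.00066) = 0.26857.
True dip = arctan(0.26857) = 15.03°, dipping toward E (azimuth ≈ 095°).

15.03°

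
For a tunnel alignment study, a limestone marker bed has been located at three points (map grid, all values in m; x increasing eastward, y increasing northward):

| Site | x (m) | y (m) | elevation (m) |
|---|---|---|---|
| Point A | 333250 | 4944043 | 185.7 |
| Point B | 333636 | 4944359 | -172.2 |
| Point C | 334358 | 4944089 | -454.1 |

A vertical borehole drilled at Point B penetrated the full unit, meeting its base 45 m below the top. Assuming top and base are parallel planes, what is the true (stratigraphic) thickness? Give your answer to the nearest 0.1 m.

36.6 m

Two edge vectors: Point A→Point B = (386, 316, -357.9), Point A→Point C = (1108, 46, -639.8).
Normal n = (Point A→Point B) × (Point A→Point C) = (-185713.4, -149590.4, -332372).
So ∂z/∂x = −n_x/n_z = −0.55875 and ∂z/∂y = −n_y/n_z = −0.45007.
|∇z| = √(a²+b²) = 0.71747, so dip δ = arctan(0.71747) = 35.66°.
True thickness = vertical thickness × cos δ = 45 × cos 35.66° = 36.6 m.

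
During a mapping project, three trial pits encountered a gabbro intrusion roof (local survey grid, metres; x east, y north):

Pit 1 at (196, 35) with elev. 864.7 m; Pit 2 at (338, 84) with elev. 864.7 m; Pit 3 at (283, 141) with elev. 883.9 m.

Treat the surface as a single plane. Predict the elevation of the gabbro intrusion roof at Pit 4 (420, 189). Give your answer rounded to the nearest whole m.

Two edge vectors: Pit 1→Pit 2 = (142, 49, 0), Pit 1→Pit 3 = (87, 106, 19.2).
Normal n = (Pit 1→Pit 2) × (Pit 1→Pit 3) = (940.8, -2726.4, 10789).
So ∂z/∂x = −n_x/n_z = −0.08720 and ∂z/∂y = −n_y/n_z = 0.25270.
Intercept c from Pit 1: 864.7 + 17.09 − 8.84 = 872.95.
At (420, 189): z = −36.6 + 47.8 + 872.95 = 884.1 m.

884 m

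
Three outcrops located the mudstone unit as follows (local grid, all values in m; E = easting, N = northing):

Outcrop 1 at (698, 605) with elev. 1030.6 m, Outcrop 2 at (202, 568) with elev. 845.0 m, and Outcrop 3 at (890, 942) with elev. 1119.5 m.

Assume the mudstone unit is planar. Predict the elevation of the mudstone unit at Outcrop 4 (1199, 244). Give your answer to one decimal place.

1197.0 m

Let the plane be z = a·E + b·N + c.
Outcrop 2−Outcrop 1: −496a − 37b = −185.6;  Outcrop 3−Outcrop 1: 192a + 337b = 88.9.
Solving gives a = 0.370251, b = 0.052854.
Then c = 1030.6 − a·698 − b·605 = 740.19.
At (1199, 244): z = 443.9 + 12.9 + 740.19 = 1197.0 m.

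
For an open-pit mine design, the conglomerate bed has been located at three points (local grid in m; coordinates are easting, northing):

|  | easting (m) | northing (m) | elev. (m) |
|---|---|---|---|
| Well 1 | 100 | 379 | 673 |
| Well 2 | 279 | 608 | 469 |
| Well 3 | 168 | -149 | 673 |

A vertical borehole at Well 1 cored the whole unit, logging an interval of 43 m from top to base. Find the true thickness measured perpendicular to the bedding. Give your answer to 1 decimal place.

30.6 m

Two edge vectors: Well 1→Well 2 = (179, 229, -204), Well 1→Well 3 = (68, -528, 0).
Normal n = (Well 1→Well 2) × (Well 1→Well 3) = (-107712, -13872, -110084).
So ∂z/∂easting = −n_x/n_z = −0.97845 and ∂z/∂northing = −n_y/n_z = −0.12601.
|∇z| = √(a²+b²) = 0.98653, so dip δ = arctan(0.98653) = 44.61°.
True thickness = vertical thickness × cos δ = 43 × cos 44.61° = 30.6 m.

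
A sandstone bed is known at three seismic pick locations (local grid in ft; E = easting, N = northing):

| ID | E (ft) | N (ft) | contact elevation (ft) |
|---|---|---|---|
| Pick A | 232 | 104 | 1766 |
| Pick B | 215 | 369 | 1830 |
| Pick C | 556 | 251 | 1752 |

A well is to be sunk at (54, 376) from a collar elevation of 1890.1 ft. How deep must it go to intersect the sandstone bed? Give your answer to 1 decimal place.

34.6 ft

Let the plane be z = a·E + b·N + c.
Pick B−Pick A: −17a + 265b = 64;  Pick C−Pick A: 324a + 147b = −14.
Solving gives a = −0.14846, b = 0.23199.
Then c = 1766 − a·232 − b·104 = 1776.32.
At (54, 376): z_contact = −8.02 + 87.23 + 1776.32 = 1855.53 ft.
Depth below ground = 1890.1 − 1855.53 = 34.6 ft.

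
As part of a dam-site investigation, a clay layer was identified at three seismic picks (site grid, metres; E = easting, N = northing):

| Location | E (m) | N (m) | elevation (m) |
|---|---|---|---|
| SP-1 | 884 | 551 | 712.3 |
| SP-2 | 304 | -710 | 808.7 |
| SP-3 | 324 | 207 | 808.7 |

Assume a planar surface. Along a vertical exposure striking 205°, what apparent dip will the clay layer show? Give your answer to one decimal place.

4.0°

Let the plane be z = a·E + b·N + c.
SP-2−SP-1: −580a − 1261b = 96.4;  SP-3−SP-1: −560a − 344b = 96.4.
Solving gives a = −0.17448, b = 0.00381.
Unit vector along 205° is (sin 205°, cos 205°) = (-0.4226, -0.9063).
Slope in that direction = a·(-0.4226) + b·(-0.9063) = 0.07029.
Apparent dip = arctan|0.07029| = 4.0° (true dip is 9.9°, so apparent ≤ true as expected).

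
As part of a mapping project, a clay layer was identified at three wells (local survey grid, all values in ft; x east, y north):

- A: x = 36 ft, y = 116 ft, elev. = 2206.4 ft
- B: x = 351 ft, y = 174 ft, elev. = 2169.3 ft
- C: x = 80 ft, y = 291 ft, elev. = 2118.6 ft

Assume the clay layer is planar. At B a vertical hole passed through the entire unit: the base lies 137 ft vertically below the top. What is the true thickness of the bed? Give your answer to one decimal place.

122.7 ft

Two edge vectors: A→B = (315, 58, -37.1), A→C = (44, 175, -87.8).
Normal n = (A→B) × (A→C) = (1400.1, 26024.6, 52573).
So ∂z/∂x = −n_x/n_z = −0.02663 and ∂z/∂y = −n_y/n_z = −0.49502.
|∇z| = √(a²+b²) = 0.49573, so dip δ = arctan(0.49573) = 26.37°.
True thickness = vertical thickness × cos δ = 137 × cos 26.37° = 122.7 ft.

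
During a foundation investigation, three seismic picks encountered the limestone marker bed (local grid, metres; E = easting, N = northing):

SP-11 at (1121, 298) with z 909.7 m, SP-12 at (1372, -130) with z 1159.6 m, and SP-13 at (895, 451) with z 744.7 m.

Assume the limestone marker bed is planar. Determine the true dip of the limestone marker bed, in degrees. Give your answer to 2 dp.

Two edge vectors: SP-11→SP-12 = (251, -428, 249.9), SP-11→SP-13 = (-226, 153, -165).
Normal n = (SP-11→SP-12) × (SP-11→SP-13) = (32385.3, -15062.4, -58325).
So ∂z/∂E = −n_x/n_z = 0.55526 and ∂z/∂N = −n_y/n_z = −0.25825.
Gradient magnitude |∇z| = √(a² + b²) = √(0.30831 + 0.06669) = 0.61237.
True dip = arctan(0.61237) = 31.48°, dipping toward WNW (azimuth ≈ 295°).

31.48°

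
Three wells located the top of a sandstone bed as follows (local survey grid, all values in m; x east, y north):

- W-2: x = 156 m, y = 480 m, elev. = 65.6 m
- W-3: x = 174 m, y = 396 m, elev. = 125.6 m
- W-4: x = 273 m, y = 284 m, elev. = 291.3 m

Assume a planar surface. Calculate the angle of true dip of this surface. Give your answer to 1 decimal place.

51.0°

Let the plane be z = a·x + b·y + c.
W-3−W-2: 18a − 84b = 60;  W-4−W-2: 117a − 196b = 225.7.
Solving gives a = 1.14267, b = −0.46943.
Gradient magnitude |∇z| = √(a² + b²) = √(1.30569 + 0.22036) = 1.23533.
True dip = arctan(1.23533) = 51.0°, dipping toward WNW (azimuth ≈ 292°).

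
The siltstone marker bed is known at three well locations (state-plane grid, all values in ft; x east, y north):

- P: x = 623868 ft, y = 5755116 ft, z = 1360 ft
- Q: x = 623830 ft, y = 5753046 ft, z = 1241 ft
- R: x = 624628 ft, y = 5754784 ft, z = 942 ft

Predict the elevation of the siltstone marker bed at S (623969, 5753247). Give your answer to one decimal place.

Let the plane be z = a·x + b·y + c.
Q−P: −38a − 2070b = −119;  R−P: 760a − 332b = −418.
Solving gives a = −0.520711104, b = 0.067046871.
Then c = 1360 − a·623868 − b·5755116 = −59647.52.
At (623969, 5753247): z = −324907.6 + 385737.2 − 59647.52 = 1182.1 ft.

1182.1 ft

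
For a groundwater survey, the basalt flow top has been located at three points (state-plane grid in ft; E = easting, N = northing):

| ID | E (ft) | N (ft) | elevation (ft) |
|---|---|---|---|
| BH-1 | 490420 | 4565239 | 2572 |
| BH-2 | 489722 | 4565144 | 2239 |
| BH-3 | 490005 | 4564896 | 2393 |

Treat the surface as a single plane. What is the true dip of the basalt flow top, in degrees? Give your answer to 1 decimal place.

26.1°

Let the plane be z = a·E + b·N + c.
BH-2−BH-1: −698a − 95b = −333;  BH-3−BH-1: −415a − 343b = −179.
Solving gives a = 0.48610, b = −0.06627.
Gradient magnitude |∇z| = √(a² + b²) = √(0.23629 + 0.00439) = 0.49059.
True dip = arctan(0.49059) = 26.1°, dipping toward W (azimuth ≈ 278°).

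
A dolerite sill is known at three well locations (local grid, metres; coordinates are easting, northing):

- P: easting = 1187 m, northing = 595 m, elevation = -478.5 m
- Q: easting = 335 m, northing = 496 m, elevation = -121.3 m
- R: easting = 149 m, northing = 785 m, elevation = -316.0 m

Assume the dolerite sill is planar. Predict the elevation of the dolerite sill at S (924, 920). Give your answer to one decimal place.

Let the plane be z = a·easting + b·northing + c.
Q−P: −852a − 99b = 357.2;  R−P: −1038a + 190b = 162.5.
Solving gives a = −0.317242, b = −0.877879.
Then c = -478.5 − a·1187 − b·595 = 420.40.
At (924, 920): z = −293.1 − 807.6 + 420.40 = -680.4 m.

-680.4 m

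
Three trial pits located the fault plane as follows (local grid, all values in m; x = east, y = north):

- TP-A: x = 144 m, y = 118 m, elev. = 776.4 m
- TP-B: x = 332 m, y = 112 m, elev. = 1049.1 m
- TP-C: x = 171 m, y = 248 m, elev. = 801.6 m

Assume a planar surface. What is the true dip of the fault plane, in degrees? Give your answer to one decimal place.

55.4°

Let the plane be z = a·x + b·y + c.
TP-B−TP-A: 188a − 6b = 272.7;  TP-C−TP-A: 27a + 130b = 25.2.
Solving gives a = 1.44713, b = −0.10671.
Gradient magnitude |∇z| = √(a² + b²) = √(2.09417 + 0.01139) = 1.45106.
True dip = arctan(1.45106) = 55.4°, dipping toward W (azimuth ≈ 274°).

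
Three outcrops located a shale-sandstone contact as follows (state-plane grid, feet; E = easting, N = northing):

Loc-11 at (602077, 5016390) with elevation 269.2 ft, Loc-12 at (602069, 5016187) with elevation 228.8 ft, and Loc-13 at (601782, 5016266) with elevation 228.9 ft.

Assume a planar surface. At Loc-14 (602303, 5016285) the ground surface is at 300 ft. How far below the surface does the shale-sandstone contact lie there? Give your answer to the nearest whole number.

Let the plane be z = a·E + b·N + c.
Loc-12−Loc-11: −8a − 203b = −40.4;  Loc-13−Loc-11: −295a − 124b = −40.3.
Solving gives a = 0.05384850, b = 0.19689267.
Then c = 269.2 − a·602077 − b·5016390 = −1019842.17.
At (602303, 5016285): z_contact = 32433.1 + 987669.7 − 1019842.17 = 260.7 ft.
Depth below ground = 300 − 260.7 = 39 ft.

39 ft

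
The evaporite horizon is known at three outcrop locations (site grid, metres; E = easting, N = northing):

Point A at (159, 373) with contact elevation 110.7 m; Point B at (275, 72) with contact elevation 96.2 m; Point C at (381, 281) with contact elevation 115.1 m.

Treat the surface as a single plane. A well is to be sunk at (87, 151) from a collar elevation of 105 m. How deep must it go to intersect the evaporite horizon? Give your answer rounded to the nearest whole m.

Two edge vectors: Point A→Point B = (116, -301, -14.5), Point A→Point C = (222, -92, 4.4).
Normal n = (Point A→Point B) × (Point A→Point C) = (-2658.4, -3729.4, 56150).
So ∂z/∂E = −n_x/n_z = 0.04734 and ∂z/∂N = −n_y/n_z = 0.06642.
Intercept c from Point A: 110.7 − 7.53 − 24.77 = 78.40.
At (87, 151): z_contact = 4.1 + 10.0 + 78.40 = 92.5 m.
Depth below ground = 105 − 92.5 = 12 m.

12 m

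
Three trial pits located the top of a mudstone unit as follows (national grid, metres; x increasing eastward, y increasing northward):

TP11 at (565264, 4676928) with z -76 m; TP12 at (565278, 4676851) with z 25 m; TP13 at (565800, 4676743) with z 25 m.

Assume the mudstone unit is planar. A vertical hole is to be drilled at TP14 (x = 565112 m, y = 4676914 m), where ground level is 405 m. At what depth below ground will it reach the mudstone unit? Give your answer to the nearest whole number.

Let the plane be z = a·x + b·y + c.
TP12−TP11: 14a − 77b = 101;  TP13−TP11: 536a − 185b = 101.
Solving gives a = −0.28199162, b = −1.36295952.
Then c = -76 − a·565264 − b·4676928 = 6533787.24.
At (565112, 4676914): z_contact = −159356.9 − 6374444.4 + 6533787.24 = -14.1 m.
Depth below ground = 405 − (-14.1) = 419 m.

419 m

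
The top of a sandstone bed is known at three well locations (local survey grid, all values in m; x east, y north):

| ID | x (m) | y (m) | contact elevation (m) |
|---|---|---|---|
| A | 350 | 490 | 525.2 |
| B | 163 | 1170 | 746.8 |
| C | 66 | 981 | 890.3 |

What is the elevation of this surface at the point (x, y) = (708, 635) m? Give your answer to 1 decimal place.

24.7 m

Let the plane be z = a·x + b·y + c.
B−A: −187a + 680b = 221.6;  C−A: −284a + 491b = 365.1.
Solving gives a = −1.376686, b = −0.052706.
Then c = 525.2 − a·350 − b·490 = 1032.87.
At (708, 635): z = −974.7 − 33.5 + 1032.87 = 24.7 m.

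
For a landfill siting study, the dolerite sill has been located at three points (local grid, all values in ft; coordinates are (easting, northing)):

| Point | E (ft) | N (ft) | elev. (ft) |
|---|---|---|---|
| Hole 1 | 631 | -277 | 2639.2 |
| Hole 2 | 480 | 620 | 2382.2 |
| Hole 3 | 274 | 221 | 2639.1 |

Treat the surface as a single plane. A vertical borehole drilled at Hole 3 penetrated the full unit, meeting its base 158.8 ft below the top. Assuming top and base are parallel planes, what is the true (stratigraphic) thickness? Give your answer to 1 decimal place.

Two edge vectors: Hole 1→Hole 2 = (-151, 897, -257), Hole 1→Hole 3 = (-357, 498, -0.1).
Normal n = (Hole 1→Hole 2) × (Hole 1→Hole 3) = (127896.3, 91733.9, 245031).
So ∂z/∂E = −n_x/n_z = −0.52196 and ∂z/∂N = −n_y/n_z = −0.37438.
|∇z| = √(a²+b²) = 0.64234, so dip δ = arctan(0.64234) = 32.71°.
True thickness = vertical thickness × cos δ = 158.8 × cos 32.71° = 133.6 ft.

133.6 ft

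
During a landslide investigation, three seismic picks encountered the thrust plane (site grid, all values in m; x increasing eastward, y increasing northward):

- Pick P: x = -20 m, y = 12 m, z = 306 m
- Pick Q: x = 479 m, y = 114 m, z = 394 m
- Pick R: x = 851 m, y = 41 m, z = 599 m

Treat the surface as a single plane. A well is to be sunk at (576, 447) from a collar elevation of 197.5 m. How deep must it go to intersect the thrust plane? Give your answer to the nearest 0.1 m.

79.3 m

Two edge vectors: Pick P→Pick Q = (499, 102, 88), Pick P→Pick R = (871, 29, 293).
Normal n = (Pick P→Pick Q) × (Pick P→Pick R) = (27334, -69559, -74371).
So ∂z/∂x = −n_x/n_z = 0.36754 and ∂z/∂y = −n_y/n_z = −0.93530.
Intercept c from Pick P: 306 + 7.35 + 11.22 = 324.57.
At (576, 447): z_contact = 211.70 − 418.08 + 324.57 = 118.20 m.
Depth below ground = 197.5 − 118.20 = 79.3 m.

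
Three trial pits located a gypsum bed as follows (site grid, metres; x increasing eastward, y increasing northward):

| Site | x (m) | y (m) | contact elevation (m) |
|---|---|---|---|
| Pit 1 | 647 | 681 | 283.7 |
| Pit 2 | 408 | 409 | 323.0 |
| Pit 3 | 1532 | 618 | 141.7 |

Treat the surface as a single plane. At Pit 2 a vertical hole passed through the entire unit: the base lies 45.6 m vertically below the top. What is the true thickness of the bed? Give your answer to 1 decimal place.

Two edge vectors: Pit 1→Pit 2 = (-239, -272, 39.3), Pit 1→Pit 3 = (885, -63, -142).
Normal n = (Pit 1→Pit 2) × (Pit 1→Pit 3) = (41099.9, 842.5, 255777).
So ∂z/∂x = −n_x/n_z = −0.16069 and ∂z/∂y = −n_y/n_z = −0.00329.
|∇z| = √(a²+b²) = 0.16072, so dip δ = arctan(0.16072) = 9.13°.
True thickness = vertical thickness × cos δ = 45.6 × cos 9.13° = 45.0 m.

45.0 m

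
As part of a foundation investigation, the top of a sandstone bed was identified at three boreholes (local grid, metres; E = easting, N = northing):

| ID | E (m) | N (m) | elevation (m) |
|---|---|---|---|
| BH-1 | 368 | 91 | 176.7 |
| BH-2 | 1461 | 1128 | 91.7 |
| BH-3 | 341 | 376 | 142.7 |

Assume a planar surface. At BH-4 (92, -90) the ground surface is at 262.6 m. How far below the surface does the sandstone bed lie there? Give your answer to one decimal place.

73.8 m

Let the plane be z = a·E + b·N + c.
BH-2−BH-1: 1093a + 1037b = −85;  BH-3−BH-1: −27a + 285b = −34.
Solving gives a = 0.032497, b = −0.116220.
Then c = 176.7 − a·368 − b·91 = 175.32.
At (92, -90): z_contact = 2.99 + 10.46 + 175.32 = 188.77 m.
Depth below ground = 262.6 − 188.77 = 73.8 m.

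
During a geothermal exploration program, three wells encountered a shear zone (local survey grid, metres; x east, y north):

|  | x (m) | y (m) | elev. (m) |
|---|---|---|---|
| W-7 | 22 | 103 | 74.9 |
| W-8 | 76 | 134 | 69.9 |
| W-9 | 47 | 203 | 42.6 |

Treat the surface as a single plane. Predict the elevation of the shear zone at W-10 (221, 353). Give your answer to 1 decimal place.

8.9 m

Let the plane be z = a·x + b·y + c.
W-8−W-7: 54a + 31b = −5;  W-9−W-7: 25a + 100b = −32.3.
Solving gives a = 0.10839, b = −0.35010.
Then c = 74.9 − a·22 − b·103 = 108.58.
At (221, 353): z = 24.0 − 123.6 + 108.58 = 8.9 m.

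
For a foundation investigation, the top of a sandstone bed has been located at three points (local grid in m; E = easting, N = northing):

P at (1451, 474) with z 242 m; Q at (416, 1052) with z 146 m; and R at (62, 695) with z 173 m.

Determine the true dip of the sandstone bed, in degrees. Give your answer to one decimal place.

Let the plane be z = a·E + b·N + c.
Q−P: −1035a + 578b = −96;  R−P: −1389a + 221b = −69.
Solving gives a = 0.03251, b = −0.10787.
Gradient magnitude |∇z| = √(a² + b²) = √(0.00106 + 0.01164) = 0.11266.
True dip = arctan(0.11266) = 6.4°, dipping toward NNW (azimuth ≈ 343°).

6.4°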